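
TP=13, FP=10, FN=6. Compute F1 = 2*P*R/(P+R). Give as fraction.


F1 = 2 * P * R / (P + R)
P = TP/(TP+FP) = 13/23 = 13/23
R = TP/(TP+FN) = 13/19 = 13/19
2 * P * R = 2 * 13/23 * 13/19 = 338/437
P + R = 13/23 + 13/19 = 546/437
F1 = 338/437 / 546/437 = 13/21

13/21


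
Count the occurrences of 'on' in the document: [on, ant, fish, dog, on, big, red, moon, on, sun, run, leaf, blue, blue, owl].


Document has 15 words
Scanning for 'on':
Found at positions: [0, 4, 8]
Count = 3

3


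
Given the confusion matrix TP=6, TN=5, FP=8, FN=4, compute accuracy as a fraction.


Accuracy = (TP + TN) / (TP + TN + FP + FN)
TP + TN = 6 + 5 = 11
Total = 6 + 5 + 8 + 4 = 23
Accuracy = 11 / 23 = 11/23

11/23


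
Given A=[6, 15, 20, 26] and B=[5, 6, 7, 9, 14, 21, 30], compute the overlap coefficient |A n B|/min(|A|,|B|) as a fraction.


A intersect B = [6]
|A intersect B| = 1
min(|A|, |B|) = min(4, 7) = 4
Overlap = 1 / 4 = 1/4

1/4


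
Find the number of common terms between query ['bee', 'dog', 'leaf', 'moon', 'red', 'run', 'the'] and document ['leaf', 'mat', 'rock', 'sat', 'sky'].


Query terms: ['bee', 'dog', 'leaf', 'moon', 'red', 'run', 'the']
Document terms: ['leaf', 'mat', 'rock', 'sat', 'sky']
Common terms: ['leaf']
Overlap count = 1

1


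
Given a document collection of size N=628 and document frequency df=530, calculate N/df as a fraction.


IDF ratio = N / df
= 628 / 530
= 314/265

314/265


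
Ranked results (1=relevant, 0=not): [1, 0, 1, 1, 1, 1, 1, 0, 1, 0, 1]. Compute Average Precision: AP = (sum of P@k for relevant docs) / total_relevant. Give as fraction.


Computing P@k for each relevant position:
Position 1: relevant, P@1 = 1/1 = 1
Position 2: not relevant
Position 3: relevant, P@3 = 2/3 = 2/3
Position 4: relevant, P@4 = 3/4 = 3/4
Position 5: relevant, P@5 = 4/5 = 4/5
Position 6: relevant, P@6 = 5/6 = 5/6
Position 7: relevant, P@7 = 6/7 = 6/7
Position 8: not relevant
Position 9: relevant, P@9 = 7/9 = 7/9
Position 10: not relevant
Position 11: relevant, P@11 = 8/11 = 8/11
Sum of P@k = 1 + 2/3 + 3/4 + 4/5 + 5/6 + 6/7 + 7/9 + 8/11 = 88873/13860
AP = 88873/13860 / 8 = 88873/110880

88873/110880


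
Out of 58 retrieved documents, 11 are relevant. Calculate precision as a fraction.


Precision = relevant_retrieved / total_retrieved
= 11 / 58
= 11 / (11 + 47)
= 11/58

11/58


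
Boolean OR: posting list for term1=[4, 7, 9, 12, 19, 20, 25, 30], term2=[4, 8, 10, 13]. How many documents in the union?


Boolean OR: find union of posting lists
term1 docs: [4, 7, 9, 12, 19, 20, 25, 30]
term2 docs: [4, 8, 10, 13]
Union: [4, 7, 8, 9, 10, 12, 13, 19, 20, 25, 30]
|union| = 11

11


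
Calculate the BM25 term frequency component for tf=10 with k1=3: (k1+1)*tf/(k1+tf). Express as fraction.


BM25 TF component = (k1+1)*tf / (k1+tf)
k1 = 3, tf = 10
Numerator = (3+1)*10 = 40
Denominator = 3 + 10 = 13
= 40/13 = 40/13

40/13


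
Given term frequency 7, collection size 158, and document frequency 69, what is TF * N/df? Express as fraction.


TF * (N/df)
= 7 * (158/69)
= 7 * 158/69
= 1106/69

1106/69


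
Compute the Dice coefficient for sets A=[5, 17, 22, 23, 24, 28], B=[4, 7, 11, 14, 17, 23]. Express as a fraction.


A intersect B = [17, 23]
|A intersect B| = 2
|A| = 6, |B| = 6
Dice = 2*2 / (6+6)
= 4 / 12 = 1/3

1/3


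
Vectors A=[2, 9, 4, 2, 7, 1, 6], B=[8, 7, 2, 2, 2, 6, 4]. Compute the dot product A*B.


Dot product = sum of element-wise products
A[0]*B[0] = 2*8 = 16
A[1]*B[1] = 9*7 = 63
A[2]*B[2] = 4*2 = 8
A[3]*B[3] = 2*2 = 4
A[4]*B[4] = 7*2 = 14
A[5]*B[5] = 1*6 = 6
A[6]*B[6] = 6*4 = 24
Sum = 16 + 63 + 8 + 4 + 14 + 6 + 24 = 135

135


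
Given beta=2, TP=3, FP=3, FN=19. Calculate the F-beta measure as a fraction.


P = TP/(TP+FP) = 3/6 = 1/2
R = TP/(TP+FN) = 3/22 = 3/22
beta^2 = 2^2 = 4
(1 + beta^2) = 5
Numerator = (1+beta^2)*P*R = 15/44
Denominator = beta^2*P + R = 2 + 3/22 = 47/22
F_beta = 15/94

15/94


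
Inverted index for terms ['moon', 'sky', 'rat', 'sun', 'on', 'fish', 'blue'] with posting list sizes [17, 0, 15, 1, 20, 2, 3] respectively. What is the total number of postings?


Summing posting list sizes:
'moon': 17 postings
'sky': 0 postings
'rat': 15 postings
'sun': 1 postings
'on': 20 postings
'fish': 2 postings
'blue': 3 postings
Total = 17 + 0 + 15 + 1 + 20 + 2 + 3 = 58

58


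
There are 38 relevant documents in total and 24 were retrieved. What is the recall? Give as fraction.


Recall = retrieved_relevant / total_relevant
= 24 / 38
= 24 / (24 + 14)
= 12/19

12/19


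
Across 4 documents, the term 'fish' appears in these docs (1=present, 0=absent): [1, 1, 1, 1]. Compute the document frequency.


Checking each document for 'fish':
Doc 1: present
Doc 2: present
Doc 3: present
Doc 4: present
df = sum of presences = 1 + 1 + 1 + 1 = 4

4


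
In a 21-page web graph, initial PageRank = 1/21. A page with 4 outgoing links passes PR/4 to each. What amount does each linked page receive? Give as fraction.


Initial PR = 1/21 = 1/21
Outlinks = 4
Contribution per link = PR / outlinks
= 1/21 / 4
= 1/84

1/84


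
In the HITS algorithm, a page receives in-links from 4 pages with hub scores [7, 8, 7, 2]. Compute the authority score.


Authority = sum of hub scores of in-linkers
In-link 1: hub score = 7
In-link 2: hub score = 8
In-link 3: hub score = 7
In-link 4: hub score = 2
Authority = 7 + 8 + 7 + 2 = 24

24


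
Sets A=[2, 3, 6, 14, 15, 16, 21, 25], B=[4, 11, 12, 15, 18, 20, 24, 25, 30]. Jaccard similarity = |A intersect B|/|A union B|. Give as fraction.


A intersect B = [15, 25]
|A intersect B| = 2
A union B = [2, 3, 4, 6, 11, 12, 14, 15, 16, 18, 20, 21, 24, 25, 30]
|A union B| = 15
Jaccard = 2/15 = 2/15

2/15


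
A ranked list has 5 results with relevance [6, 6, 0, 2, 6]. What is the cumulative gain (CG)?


Cumulative Gain = sum of relevance scores
Position 1: rel=6, running sum=6
Position 2: rel=6, running sum=12
Position 3: rel=0, running sum=12
Position 4: rel=2, running sum=14
Position 5: rel=6, running sum=20
CG = 20

20


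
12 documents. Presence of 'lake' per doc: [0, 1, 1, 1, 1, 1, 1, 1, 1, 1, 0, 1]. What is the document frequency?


Checking each document for 'lake':
Doc 1: absent
Doc 2: present
Doc 3: present
Doc 4: present
Doc 5: present
Doc 6: present
Doc 7: present
Doc 8: present
Doc 9: present
Doc 10: present
Doc 11: absent
Doc 12: present
df = sum of presences = 0 + 1 + 1 + 1 + 1 + 1 + 1 + 1 + 1 + 1 + 0 + 1 = 10

10


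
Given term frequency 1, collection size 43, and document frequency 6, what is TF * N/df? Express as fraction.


TF * (N/df)
= 1 * (43/6)
= 1 * 43/6
= 43/6

43/6


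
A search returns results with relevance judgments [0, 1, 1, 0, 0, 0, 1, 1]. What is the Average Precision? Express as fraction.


Computing P@k for each relevant position:
Position 1: not relevant
Position 2: relevant, P@2 = 1/2 = 1/2
Position 3: relevant, P@3 = 2/3 = 2/3
Position 4: not relevant
Position 5: not relevant
Position 6: not relevant
Position 7: relevant, P@7 = 3/7 = 3/7
Position 8: relevant, P@8 = 4/8 = 1/2
Sum of P@k = 1/2 + 2/3 + 3/7 + 1/2 = 44/21
AP = 44/21 / 4 = 11/21

11/21


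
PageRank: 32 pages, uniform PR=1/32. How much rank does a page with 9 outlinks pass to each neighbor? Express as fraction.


Initial PR = 1/32 = 1/32
Outlinks = 9
Contribution per link = PR / outlinks
= 1/32 / 9
= 1/288

1/288


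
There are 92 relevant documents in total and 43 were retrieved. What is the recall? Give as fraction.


Recall = retrieved_relevant / total_relevant
= 43 / 92
= 43 / (43 + 49)
= 43/92

43/92


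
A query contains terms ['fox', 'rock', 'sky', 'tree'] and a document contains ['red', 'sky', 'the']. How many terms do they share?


Query terms: ['fox', 'rock', 'sky', 'tree']
Document terms: ['red', 'sky', 'the']
Common terms: ['sky']
Overlap count = 1

1


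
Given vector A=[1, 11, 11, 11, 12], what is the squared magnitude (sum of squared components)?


|A|^2 = sum of squared components
A[0]^2 = 1^2 = 1
A[1]^2 = 11^2 = 121
A[2]^2 = 11^2 = 121
A[3]^2 = 11^2 = 121
A[4]^2 = 12^2 = 144
Sum = 1 + 121 + 121 + 121 + 144 = 508

508


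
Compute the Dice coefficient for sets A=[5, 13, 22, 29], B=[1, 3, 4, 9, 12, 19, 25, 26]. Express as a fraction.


A intersect B = []
|A intersect B| = 0
|A| = 4, |B| = 8
Dice = 2*0 / (4+8)
= 0 / 12 = 0

0


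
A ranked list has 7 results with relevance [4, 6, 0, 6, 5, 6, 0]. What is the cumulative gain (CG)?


Cumulative Gain = sum of relevance scores
Position 1: rel=4, running sum=4
Position 2: rel=6, running sum=10
Position 3: rel=0, running sum=10
Position 4: rel=6, running sum=16
Position 5: rel=5, running sum=21
Position 6: rel=6, running sum=27
Position 7: rel=0, running sum=27
CG = 27

27


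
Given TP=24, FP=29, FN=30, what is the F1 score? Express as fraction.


F1 = 2 * P * R / (P + R)
P = TP/(TP+FP) = 24/53 = 24/53
R = TP/(TP+FN) = 24/54 = 4/9
2 * P * R = 2 * 24/53 * 4/9 = 64/159
P + R = 24/53 + 4/9 = 428/477
F1 = 64/159 / 428/477 = 48/107

48/107


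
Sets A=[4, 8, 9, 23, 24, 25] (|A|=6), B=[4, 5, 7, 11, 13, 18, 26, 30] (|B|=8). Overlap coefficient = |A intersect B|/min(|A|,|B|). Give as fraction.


A intersect B = [4]
|A intersect B| = 1
min(|A|, |B|) = min(6, 8) = 6
Overlap = 1 / 6 = 1/6

1/6


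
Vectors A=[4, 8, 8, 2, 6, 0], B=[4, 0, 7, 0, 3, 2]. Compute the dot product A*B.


Dot product = sum of element-wise products
A[0]*B[0] = 4*4 = 16
A[1]*B[1] = 8*0 = 0
A[2]*B[2] = 8*7 = 56
A[3]*B[3] = 2*0 = 0
A[4]*B[4] = 6*3 = 18
A[5]*B[5] = 0*2 = 0
Sum = 16 + 0 + 56 + 0 + 18 + 0 = 90

90


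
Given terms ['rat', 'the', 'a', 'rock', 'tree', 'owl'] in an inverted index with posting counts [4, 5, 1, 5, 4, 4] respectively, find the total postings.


Summing posting list sizes:
'rat': 4 postings
'the': 5 postings
'a': 1 postings
'rock': 5 postings
'tree': 4 postings
'owl': 4 postings
Total = 4 + 5 + 1 + 5 + 4 + 4 = 23

23


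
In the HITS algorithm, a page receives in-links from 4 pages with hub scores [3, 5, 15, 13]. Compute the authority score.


Authority = sum of hub scores of in-linkers
In-link 1: hub score = 3
In-link 2: hub score = 5
In-link 3: hub score = 15
In-link 4: hub score = 13
Authority = 3 + 5 + 15 + 13 = 36

36


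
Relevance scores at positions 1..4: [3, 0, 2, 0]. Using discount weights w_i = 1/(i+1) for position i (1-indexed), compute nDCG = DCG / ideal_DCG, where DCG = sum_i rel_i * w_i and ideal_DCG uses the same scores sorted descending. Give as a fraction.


Position discount weights w_i = 1/(i+1) for i=1..4:
Weights = [1/2, 1/3, 1/4, 1/5]
Actual relevance: [3, 0, 2, 0]
DCG = 3/2 + 0/3 + 2/4 + 0/5 = 2
Ideal relevance (sorted desc): [3, 2, 0, 0]
Ideal DCG = 3/2 + 2/3 + 0/4 + 0/5 = 13/6
nDCG = DCG / ideal_DCG = 2 / 13/6 = 12/13

12/13


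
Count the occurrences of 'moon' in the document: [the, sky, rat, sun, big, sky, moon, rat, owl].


Document has 9 words
Scanning for 'moon':
Found at positions: [6]
Count = 1

1


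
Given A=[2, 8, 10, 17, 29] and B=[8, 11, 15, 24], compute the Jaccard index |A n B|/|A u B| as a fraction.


A intersect B = [8]
|A intersect B| = 1
A union B = [2, 8, 10, 11, 15, 17, 24, 29]
|A union B| = 8
Jaccard = 1/8 = 1/8

1/8


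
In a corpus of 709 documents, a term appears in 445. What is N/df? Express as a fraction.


IDF ratio = N / df
= 709 / 445
= 709/445

709/445


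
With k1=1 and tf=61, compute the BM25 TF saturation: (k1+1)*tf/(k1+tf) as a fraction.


BM25 TF component = (k1+1)*tf / (k1+tf)
k1 = 1, tf = 61
Numerator = (1+1)*61 = 122
Denominator = 1 + 61 = 62
= 122/62 = 61/31

61/31


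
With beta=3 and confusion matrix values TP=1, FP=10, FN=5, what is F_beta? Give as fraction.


P = TP/(TP+FP) = 1/11 = 1/11
R = TP/(TP+FN) = 1/6 = 1/6
beta^2 = 3^2 = 9
(1 + beta^2) = 10
Numerator = (1+beta^2)*P*R = 5/33
Denominator = beta^2*P + R = 9/11 + 1/6 = 65/66
F_beta = 2/13

2/13


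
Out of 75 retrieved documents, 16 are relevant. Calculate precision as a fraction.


Precision = relevant_retrieved / total_retrieved
= 16 / 75
= 16 / (16 + 59)
= 16/75

16/75


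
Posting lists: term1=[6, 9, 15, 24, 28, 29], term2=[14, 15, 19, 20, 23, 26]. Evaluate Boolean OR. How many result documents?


Boolean OR: find union of posting lists
term1 docs: [6, 9, 15, 24, 28, 29]
term2 docs: [14, 15, 19, 20, 23, 26]
Union: [6, 9, 14, 15, 19, 20, 23, 24, 26, 28, 29]
|union| = 11

11


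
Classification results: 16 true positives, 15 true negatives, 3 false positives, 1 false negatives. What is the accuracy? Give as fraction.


Accuracy = (TP + TN) / (TP + TN + FP + FN)
TP + TN = 16 + 15 = 31
Total = 16 + 15 + 3 + 1 = 35
Accuracy = 31 / 35 = 31/35

31/35


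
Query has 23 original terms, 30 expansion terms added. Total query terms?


Original terms: 23
Expansion terms: 30
Total = 23 + 30 = 53

53


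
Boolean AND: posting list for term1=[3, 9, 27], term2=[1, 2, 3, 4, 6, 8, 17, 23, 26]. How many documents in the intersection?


Boolean AND: find intersection of posting lists
term1 docs: [3, 9, 27]
term2 docs: [1, 2, 3, 4, 6, 8, 17, 23, 26]
Intersection: [3]
|intersection| = 1

1


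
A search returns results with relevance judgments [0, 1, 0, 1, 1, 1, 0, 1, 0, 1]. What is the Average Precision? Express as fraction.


Computing P@k for each relevant position:
Position 1: not relevant
Position 2: relevant, P@2 = 1/2 = 1/2
Position 3: not relevant
Position 4: relevant, P@4 = 2/4 = 1/2
Position 5: relevant, P@5 = 3/5 = 3/5
Position 6: relevant, P@6 = 4/6 = 2/3
Position 7: not relevant
Position 8: relevant, P@8 = 5/8 = 5/8
Position 9: not relevant
Position 10: relevant, P@10 = 6/10 = 3/5
Sum of P@k = 1/2 + 1/2 + 3/5 + 2/3 + 5/8 + 3/5 = 419/120
AP = 419/120 / 6 = 419/720

419/720


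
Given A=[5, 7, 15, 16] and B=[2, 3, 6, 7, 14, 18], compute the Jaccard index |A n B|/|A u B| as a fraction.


A intersect B = [7]
|A intersect B| = 1
A union B = [2, 3, 5, 6, 7, 14, 15, 16, 18]
|A union B| = 9
Jaccard = 1/9 = 1/9

1/9


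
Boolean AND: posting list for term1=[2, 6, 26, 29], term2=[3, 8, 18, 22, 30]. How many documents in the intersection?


Boolean AND: find intersection of posting lists
term1 docs: [2, 6, 26, 29]
term2 docs: [3, 8, 18, 22, 30]
Intersection: []
|intersection| = 0

0


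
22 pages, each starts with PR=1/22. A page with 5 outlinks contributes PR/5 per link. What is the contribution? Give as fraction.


Initial PR = 1/22 = 1/22
Outlinks = 5
Contribution per link = PR / outlinks
= 1/22 / 5
= 1/110

1/110


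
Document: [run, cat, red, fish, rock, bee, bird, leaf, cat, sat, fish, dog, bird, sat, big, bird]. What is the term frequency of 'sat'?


Document has 16 words
Scanning for 'sat':
Found at positions: [9, 13]
Count = 2

2


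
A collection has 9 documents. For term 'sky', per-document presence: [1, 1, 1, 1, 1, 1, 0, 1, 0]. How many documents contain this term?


Checking each document for 'sky':
Doc 1: present
Doc 2: present
Doc 3: present
Doc 4: present
Doc 5: present
Doc 6: present
Doc 7: absent
Doc 8: present
Doc 9: absent
df = sum of presences = 1 + 1 + 1 + 1 + 1 + 1 + 0 + 1 + 0 = 7

7


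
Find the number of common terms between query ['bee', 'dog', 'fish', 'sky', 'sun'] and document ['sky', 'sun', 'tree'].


Query terms: ['bee', 'dog', 'fish', 'sky', 'sun']
Document terms: ['sky', 'sun', 'tree']
Common terms: ['sky', 'sun']
Overlap count = 2

2


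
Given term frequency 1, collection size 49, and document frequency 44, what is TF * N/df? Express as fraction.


TF * (N/df)
= 1 * (49/44)
= 1 * 49/44
= 49/44

49/44


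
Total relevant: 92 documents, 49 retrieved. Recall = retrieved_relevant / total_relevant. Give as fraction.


Recall = retrieved_relevant / total_relevant
= 49 / 92
= 49 / (49 + 43)
= 49/92

49/92


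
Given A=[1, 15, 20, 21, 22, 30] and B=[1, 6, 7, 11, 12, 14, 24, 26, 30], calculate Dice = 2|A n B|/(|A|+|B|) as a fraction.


A intersect B = [1, 30]
|A intersect B| = 2
|A| = 6, |B| = 9
Dice = 2*2 / (6+9)
= 4 / 15 = 4/15

4/15


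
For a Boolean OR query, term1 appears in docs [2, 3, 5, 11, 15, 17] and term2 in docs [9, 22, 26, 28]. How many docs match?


Boolean OR: find union of posting lists
term1 docs: [2, 3, 5, 11, 15, 17]
term2 docs: [9, 22, 26, 28]
Union: [2, 3, 5, 9, 11, 15, 17, 22, 26, 28]
|union| = 10

10


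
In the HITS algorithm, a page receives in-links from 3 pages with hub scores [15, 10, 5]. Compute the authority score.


Authority = sum of hub scores of in-linkers
In-link 1: hub score = 15
In-link 2: hub score = 10
In-link 3: hub score = 5
Authority = 15 + 10 + 5 = 30

30


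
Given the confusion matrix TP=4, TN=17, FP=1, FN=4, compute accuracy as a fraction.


Accuracy = (TP + TN) / (TP + TN + FP + FN)
TP + TN = 4 + 17 = 21
Total = 4 + 17 + 1 + 4 = 26
Accuracy = 21 / 26 = 21/26

21/26


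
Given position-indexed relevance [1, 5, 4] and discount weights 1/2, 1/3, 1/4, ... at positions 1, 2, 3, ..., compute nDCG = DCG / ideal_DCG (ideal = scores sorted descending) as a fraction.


Position discount weights w_i = 1/(i+1) for i=1..3:
Weights = [1/2, 1/3, 1/4]
Actual relevance: [1, 5, 4]
DCG = 1/2 + 5/3 + 4/4 = 19/6
Ideal relevance (sorted desc): [5, 4, 1]
Ideal DCG = 5/2 + 4/3 + 1/4 = 49/12
nDCG = DCG / ideal_DCG = 19/6 / 49/12 = 38/49

38/49


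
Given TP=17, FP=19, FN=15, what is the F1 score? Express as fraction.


F1 = 2 * P * R / (P + R)
P = TP/(TP+FP) = 17/36 = 17/36
R = TP/(TP+FN) = 17/32 = 17/32
2 * P * R = 2 * 17/36 * 17/32 = 289/576
P + R = 17/36 + 17/32 = 289/288
F1 = 289/576 / 289/288 = 1/2

1/2


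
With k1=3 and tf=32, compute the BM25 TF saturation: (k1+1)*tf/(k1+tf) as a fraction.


BM25 TF component = (k1+1)*tf / (k1+tf)
k1 = 3, tf = 32
Numerator = (3+1)*32 = 128
Denominator = 3 + 32 = 35
= 128/35 = 128/35

128/35


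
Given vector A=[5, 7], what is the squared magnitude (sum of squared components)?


|A|^2 = sum of squared components
A[0]^2 = 5^2 = 25
A[1]^2 = 7^2 = 49
Sum = 25 + 49 = 74

74


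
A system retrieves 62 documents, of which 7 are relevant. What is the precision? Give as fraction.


Precision = relevant_retrieved / total_retrieved
= 7 / 62
= 7 / (7 + 55)
= 7/62

7/62


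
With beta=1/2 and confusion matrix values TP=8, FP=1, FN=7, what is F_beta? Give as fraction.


P = TP/(TP+FP) = 8/9 = 8/9
R = TP/(TP+FN) = 8/15 = 8/15
beta^2 = 1/2^2 = 1/4
(1 + beta^2) = 5/4
Numerator = (1+beta^2)*P*R = 16/27
Denominator = beta^2*P + R = 2/9 + 8/15 = 34/45
F_beta = 40/51

40/51


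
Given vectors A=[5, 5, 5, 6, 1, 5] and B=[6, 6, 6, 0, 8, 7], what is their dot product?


Dot product = sum of element-wise products
A[0]*B[0] = 5*6 = 30
A[1]*B[1] = 5*6 = 30
A[2]*B[2] = 5*6 = 30
A[3]*B[3] = 6*0 = 0
A[4]*B[4] = 1*8 = 8
A[5]*B[5] = 5*7 = 35
Sum = 30 + 30 + 30 + 0 + 8 + 35 = 133

133


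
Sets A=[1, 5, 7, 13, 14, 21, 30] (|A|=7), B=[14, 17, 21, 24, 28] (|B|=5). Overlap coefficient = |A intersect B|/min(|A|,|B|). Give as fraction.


A intersect B = [14, 21]
|A intersect B| = 2
min(|A|, |B|) = min(7, 5) = 5
Overlap = 2 / 5 = 2/5

2/5


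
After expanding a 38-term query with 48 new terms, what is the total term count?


Original terms: 38
Expansion terms: 48
Total = 38 + 48 = 86

86


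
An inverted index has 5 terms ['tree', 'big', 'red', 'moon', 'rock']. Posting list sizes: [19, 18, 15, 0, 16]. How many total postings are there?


Summing posting list sizes:
'tree': 19 postings
'big': 18 postings
'red': 15 postings
'moon': 0 postings
'rock': 16 postings
Total = 19 + 18 + 15 + 0 + 16 = 68

68


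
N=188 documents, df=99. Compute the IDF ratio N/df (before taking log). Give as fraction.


IDF ratio = N / df
= 188 / 99
= 188/99

188/99


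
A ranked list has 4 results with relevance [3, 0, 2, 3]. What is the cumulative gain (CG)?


Cumulative Gain = sum of relevance scores
Position 1: rel=3, running sum=3
Position 2: rel=0, running sum=3
Position 3: rel=2, running sum=5
Position 4: rel=3, running sum=8
CG = 8

8


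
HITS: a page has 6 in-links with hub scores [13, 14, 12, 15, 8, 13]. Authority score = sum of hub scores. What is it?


Authority = sum of hub scores of in-linkers
In-link 1: hub score = 13
In-link 2: hub score = 14
In-link 3: hub score = 12
In-link 4: hub score = 15
In-link 5: hub score = 8
In-link 6: hub score = 13
Authority = 13 + 14 + 12 + 15 + 8 + 13 = 75

75


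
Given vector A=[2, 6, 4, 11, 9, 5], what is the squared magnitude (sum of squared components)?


|A|^2 = sum of squared components
A[0]^2 = 2^2 = 4
A[1]^2 = 6^2 = 36
A[2]^2 = 4^2 = 16
A[3]^2 = 11^2 = 121
A[4]^2 = 9^2 = 81
A[5]^2 = 5^2 = 25
Sum = 4 + 36 + 16 + 121 + 81 + 25 = 283

283


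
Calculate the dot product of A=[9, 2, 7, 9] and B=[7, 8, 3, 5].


Dot product = sum of element-wise products
A[0]*B[0] = 9*7 = 63
A[1]*B[1] = 2*8 = 16
A[2]*B[2] = 7*3 = 21
A[3]*B[3] = 9*5 = 45
Sum = 63 + 16 + 21 + 45 = 145

145


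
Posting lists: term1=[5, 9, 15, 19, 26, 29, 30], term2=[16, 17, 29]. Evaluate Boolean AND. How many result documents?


Boolean AND: find intersection of posting lists
term1 docs: [5, 9, 15, 19, 26, 29, 30]
term2 docs: [16, 17, 29]
Intersection: [29]
|intersection| = 1

1


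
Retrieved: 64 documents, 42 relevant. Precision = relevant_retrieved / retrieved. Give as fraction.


Precision = relevant_retrieved / total_retrieved
= 42 / 64
= 42 / (42 + 22)
= 21/32

21/32


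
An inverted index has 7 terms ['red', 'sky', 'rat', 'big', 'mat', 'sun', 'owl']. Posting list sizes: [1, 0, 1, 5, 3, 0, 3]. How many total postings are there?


Summing posting list sizes:
'red': 1 postings
'sky': 0 postings
'rat': 1 postings
'big': 5 postings
'mat': 3 postings
'sun': 0 postings
'owl': 3 postings
Total = 1 + 0 + 1 + 5 + 3 + 0 + 3 = 13

13


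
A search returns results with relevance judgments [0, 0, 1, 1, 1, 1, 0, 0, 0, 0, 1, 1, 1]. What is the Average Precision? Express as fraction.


Computing P@k for each relevant position:
Position 1: not relevant
Position 2: not relevant
Position 3: relevant, P@3 = 1/3 = 1/3
Position 4: relevant, P@4 = 2/4 = 1/2
Position 5: relevant, P@5 = 3/5 = 3/5
Position 6: relevant, P@6 = 4/6 = 2/3
Position 7: not relevant
Position 8: not relevant
Position 9: not relevant
Position 10: not relevant
Position 11: relevant, P@11 = 5/11 = 5/11
Position 12: relevant, P@12 = 6/12 = 1/2
Position 13: relevant, P@13 = 7/13 = 7/13
Sum of P@k = 1/3 + 1/2 + 3/5 + 2/3 + 5/11 + 1/2 + 7/13 = 2569/715
AP = 2569/715 / 7 = 367/715

367/715


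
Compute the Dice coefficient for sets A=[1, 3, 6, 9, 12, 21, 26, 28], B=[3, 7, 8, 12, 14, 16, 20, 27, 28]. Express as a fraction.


A intersect B = [3, 12, 28]
|A intersect B| = 3
|A| = 8, |B| = 9
Dice = 2*3 / (8+9)
= 6 / 17 = 6/17

6/17


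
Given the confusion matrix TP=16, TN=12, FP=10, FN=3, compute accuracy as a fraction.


Accuracy = (TP + TN) / (TP + TN + FP + FN)
TP + TN = 16 + 12 = 28
Total = 16 + 12 + 10 + 3 = 41
Accuracy = 28 / 41 = 28/41

28/41


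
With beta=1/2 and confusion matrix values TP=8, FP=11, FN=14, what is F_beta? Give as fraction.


P = TP/(TP+FP) = 8/19 = 8/19
R = TP/(TP+FN) = 8/22 = 4/11
beta^2 = 1/2^2 = 1/4
(1 + beta^2) = 5/4
Numerator = (1+beta^2)*P*R = 40/209
Denominator = beta^2*P + R = 2/19 + 4/11 = 98/209
F_beta = 20/49

20/49


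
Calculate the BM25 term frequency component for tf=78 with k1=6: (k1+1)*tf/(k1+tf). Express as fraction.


BM25 TF component = (k1+1)*tf / (k1+tf)
k1 = 6, tf = 78
Numerator = (6+1)*78 = 546
Denominator = 6 + 78 = 84
= 546/84 = 13/2

13/2


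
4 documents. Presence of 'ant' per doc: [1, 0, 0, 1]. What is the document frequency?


Checking each document for 'ant':
Doc 1: present
Doc 2: absent
Doc 3: absent
Doc 4: present
df = sum of presences = 1 + 0 + 0 + 1 = 2

2


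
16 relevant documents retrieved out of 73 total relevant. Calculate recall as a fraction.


Recall = retrieved_relevant / total_relevant
= 16 / 73
= 16 / (16 + 57)
= 16/73

16/73


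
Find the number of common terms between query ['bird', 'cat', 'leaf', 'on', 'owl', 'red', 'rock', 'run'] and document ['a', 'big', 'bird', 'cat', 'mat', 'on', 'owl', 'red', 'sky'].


Query terms: ['bird', 'cat', 'leaf', 'on', 'owl', 'red', 'rock', 'run']
Document terms: ['a', 'big', 'bird', 'cat', 'mat', 'on', 'owl', 'red', 'sky']
Common terms: ['bird', 'cat', 'on', 'owl', 'red']
Overlap count = 5

5


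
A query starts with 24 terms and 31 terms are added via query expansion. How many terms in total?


Original terms: 24
Expansion terms: 31
Total = 24 + 31 = 55

55


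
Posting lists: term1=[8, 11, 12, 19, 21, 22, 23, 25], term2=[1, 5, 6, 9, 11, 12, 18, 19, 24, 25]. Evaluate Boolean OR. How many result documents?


Boolean OR: find union of posting lists
term1 docs: [8, 11, 12, 19, 21, 22, 23, 25]
term2 docs: [1, 5, 6, 9, 11, 12, 18, 19, 24, 25]
Union: [1, 5, 6, 8, 9, 11, 12, 18, 19, 21, 22, 23, 24, 25]
|union| = 14

14


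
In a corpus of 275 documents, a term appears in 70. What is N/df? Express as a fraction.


IDF ratio = N / df
= 275 / 70
= 55/14

55/14


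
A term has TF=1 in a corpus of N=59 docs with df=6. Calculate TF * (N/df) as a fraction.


TF * (N/df)
= 1 * (59/6)
= 1 * 59/6
= 59/6

59/6


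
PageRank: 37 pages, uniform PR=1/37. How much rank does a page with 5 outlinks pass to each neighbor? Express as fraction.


Initial PR = 1/37 = 1/37
Outlinks = 5
Contribution per link = PR / outlinks
= 1/37 / 5
= 1/185

1/185


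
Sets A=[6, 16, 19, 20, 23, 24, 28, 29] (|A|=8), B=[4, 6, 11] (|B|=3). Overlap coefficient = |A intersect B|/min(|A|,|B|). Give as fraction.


A intersect B = [6]
|A intersect B| = 1
min(|A|, |B|) = min(8, 3) = 3
Overlap = 1 / 3 = 1/3

1/3


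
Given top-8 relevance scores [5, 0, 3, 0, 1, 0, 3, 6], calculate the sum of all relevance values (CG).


Cumulative Gain = sum of relevance scores
Position 1: rel=5, running sum=5
Position 2: rel=0, running sum=5
Position 3: rel=3, running sum=8
Position 4: rel=0, running sum=8
Position 5: rel=1, running sum=9
Position 6: rel=0, running sum=9
Position 7: rel=3, running sum=12
Position 8: rel=6, running sum=18
CG = 18

18


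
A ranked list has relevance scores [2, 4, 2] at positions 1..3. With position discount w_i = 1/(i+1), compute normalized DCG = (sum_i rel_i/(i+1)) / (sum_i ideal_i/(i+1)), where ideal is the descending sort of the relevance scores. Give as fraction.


Position discount weights w_i = 1/(i+1) for i=1..3:
Weights = [1/2, 1/3, 1/4]
Actual relevance: [2, 4, 2]
DCG = 2/2 + 4/3 + 2/4 = 17/6
Ideal relevance (sorted desc): [4, 2, 2]
Ideal DCG = 4/2 + 2/3 + 2/4 = 19/6
nDCG = DCG / ideal_DCG = 17/6 / 19/6 = 17/19

17/19


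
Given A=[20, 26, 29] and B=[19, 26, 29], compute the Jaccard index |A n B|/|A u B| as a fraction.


A intersect B = [26, 29]
|A intersect B| = 2
A union B = [19, 20, 26, 29]
|A union B| = 4
Jaccard = 2/4 = 1/2

1/2


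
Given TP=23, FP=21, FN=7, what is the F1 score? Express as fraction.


F1 = 2 * P * R / (P + R)
P = TP/(TP+FP) = 23/44 = 23/44
R = TP/(TP+FN) = 23/30 = 23/30
2 * P * R = 2 * 23/44 * 23/30 = 529/660
P + R = 23/44 + 23/30 = 851/660
F1 = 529/660 / 851/660 = 23/37

23/37


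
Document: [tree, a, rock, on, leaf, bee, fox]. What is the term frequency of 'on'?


Document has 7 words
Scanning for 'on':
Found at positions: [3]
Count = 1

1


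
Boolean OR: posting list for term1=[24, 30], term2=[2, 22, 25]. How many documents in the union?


Boolean OR: find union of posting lists
term1 docs: [24, 30]
term2 docs: [2, 22, 25]
Union: [2, 22, 24, 25, 30]
|union| = 5

5


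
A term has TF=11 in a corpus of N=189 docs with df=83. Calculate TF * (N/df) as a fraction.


TF * (N/df)
= 11 * (189/83)
= 11 * 189/83
= 2079/83

2079/83


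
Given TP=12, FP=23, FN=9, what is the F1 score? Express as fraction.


F1 = 2 * P * R / (P + R)
P = TP/(TP+FP) = 12/35 = 12/35
R = TP/(TP+FN) = 12/21 = 4/7
2 * P * R = 2 * 12/35 * 4/7 = 96/245
P + R = 12/35 + 4/7 = 32/35
F1 = 96/245 / 32/35 = 3/7

3/7


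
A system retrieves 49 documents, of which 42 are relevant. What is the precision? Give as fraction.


Precision = relevant_retrieved / total_retrieved
= 42 / 49
= 42 / (42 + 7)
= 6/7

6/7


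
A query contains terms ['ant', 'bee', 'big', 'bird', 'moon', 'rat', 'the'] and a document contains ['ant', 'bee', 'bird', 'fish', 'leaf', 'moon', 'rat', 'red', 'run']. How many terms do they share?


Query terms: ['ant', 'bee', 'big', 'bird', 'moon', 'rat', 'the']
Document terms: ['ant', 'bee', 'bird', 'fish', 'leaf', 'moon', 'rat', 'red', 'run']
Common terms: ['ant', 'bee', 'bird', 'moon', 'rat']
Overlap count = 5

5


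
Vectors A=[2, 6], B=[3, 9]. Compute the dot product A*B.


Dot product = sum of element-wise products
A[0]*B[0] = 2*3 = 6
A[1]*B[1] = 6*9 = 54
Sum = 6 + 54 = 60

60


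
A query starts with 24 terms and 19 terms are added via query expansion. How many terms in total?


Original terms: 24
Expansion terms: 19
Total = 24 + 19 = 43

43


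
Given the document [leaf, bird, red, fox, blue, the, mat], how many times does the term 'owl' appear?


Document has 7 words
Scanning for 'owl':
Term not found in document
Count = 0

0


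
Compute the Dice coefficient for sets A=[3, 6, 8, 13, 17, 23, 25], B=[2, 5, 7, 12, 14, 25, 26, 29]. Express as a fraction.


A intersect B = [25]
|A intersect B| = 1
|A| = 7, |B| = 8
Dice = 2*1 / (7+8)
= 2 / 15 = 2/15

2/15


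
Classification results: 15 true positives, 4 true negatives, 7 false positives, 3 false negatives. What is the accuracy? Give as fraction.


Accuracy = (TP + TN) / (TP + TN + FP + FN)
TP + TN = 15 + 4 = 19
Total = 15 + 4 + 7 + 3 = 29
Accuracy = 19 / 29 = 19/29

19/29


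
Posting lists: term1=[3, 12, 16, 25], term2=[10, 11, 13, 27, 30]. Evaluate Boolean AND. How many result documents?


Boolean AND: find intersection of posting lists
term1 docs: [3, 12, 16, 25]
term2 docs: [10, 11, 13, 27, 30]
Intersection: []
|intersection| = 0

0


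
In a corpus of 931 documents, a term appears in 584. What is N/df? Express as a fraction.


IDF ratio = N / df
= 931 / 584
= 931/584

931/584


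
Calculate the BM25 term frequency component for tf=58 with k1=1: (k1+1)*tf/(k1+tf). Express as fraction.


BM25 TF component = (k1+1)*tf / (k1+tf)
k1 = 1, tf = 58
Numerator = (1+1)*58 = 116
Denominator = 1 + 58 = 59
= 116/59 = 116/59

116/59


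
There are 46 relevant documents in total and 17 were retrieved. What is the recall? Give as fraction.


Recall = retrieved_relevant / total_relevant
= 17 / 46
= 17 / (17 + 29)
= 17/46

17/46


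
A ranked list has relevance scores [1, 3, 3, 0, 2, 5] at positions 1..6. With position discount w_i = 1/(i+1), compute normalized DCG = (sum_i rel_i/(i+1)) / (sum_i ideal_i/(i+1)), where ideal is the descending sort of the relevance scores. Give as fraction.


Position discount weights w_i = 1/(i+1) for i=1..6:
Weights = [1/2, 1/3, 1/4, 1/5, 1/6, 1/7]
Actual relevance: [1, 3, 3, 0, 2, 5]
DCG = 1/2 + 3/3 + 3/4 + 0/5 + 2/6 + 5/7 = 277/84
Ideal relevance (sorted desc): [5, 3, 3, 2, 1, 0]
Ideal DCG = 5/2 + 3/3 + 3/4 + 2/5 + 1/6 + 0/7 = 289/60
nDCG = DCG / ideal_DCG = 277/84 / 289/60 = 1385/2023

1385/2023


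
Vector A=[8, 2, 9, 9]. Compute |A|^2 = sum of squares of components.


|A|^2 = sum of squared components
A[0]^2 = 8^2 = 64
A[1]^2 = 2^2 = 4
A[2]^2 = 9^2 = 81
A[3]^2 = 9^2 = 81
Sum = 64 + 4 + 81 + 81 = 230

230


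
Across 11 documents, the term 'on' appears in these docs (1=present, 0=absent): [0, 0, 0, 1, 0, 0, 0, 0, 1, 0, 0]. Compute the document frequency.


Checking each document for 'on':
Doc 1: absent
Doc 2: absent
Doc 3: absent
Doc 4: present
Doc 5: absent
Doc 6: absent
Doc 7: absent
Doc 8: absent
Doc 9: present
Doc 10: absent
Doc 11: absent
df = sum of presences = 0 + 0 + 0 + 1 + 0 + 0 + 0 + 0 + 1 + 0 + 0 = 2

2


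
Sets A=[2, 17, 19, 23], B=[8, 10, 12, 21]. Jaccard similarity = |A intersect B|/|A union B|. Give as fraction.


A intersect B = []
|A intersect B| = 0
A union B = [2, 8, 10, 12, 17, 19, 21, 23]
|A union B| = 8
Jaccard = 0/8 = 0

0


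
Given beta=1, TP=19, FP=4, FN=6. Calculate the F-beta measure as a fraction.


P = TP/(TP+FP) = 19/23 = 19/23
R = TP/(TP+FN) = 19/25 = 19/25
beta^2 = 1^2 = 1
(1 + beta^2) = 2
Numerator = (1+beta^2)*P*R = 722/575
Denominator = beta^2*P + R = 19/23 + 19/25 = 912/575
F_beta = 19/24

19/24


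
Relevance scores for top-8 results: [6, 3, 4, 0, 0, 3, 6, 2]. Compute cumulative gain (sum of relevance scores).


Cumulative Gain = sum of relevance scores
Position 1: rel=6, running sum=6
Position 2: rel=3, running sum=9
Position 3: rel=4, running sum=13
Position 4: rel=0, running sum=13
Position 5: rel=0, running sum=13
Position 6: rel=3, running sum=16
Position 7: rel=6, running sum=22
Position 8: rel=2, running sum=24
CG = 24

24


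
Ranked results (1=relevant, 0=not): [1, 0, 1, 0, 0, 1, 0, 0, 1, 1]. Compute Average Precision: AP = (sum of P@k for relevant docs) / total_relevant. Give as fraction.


Computing P@k for each relevant position:
Position 1: relevant, P@1 = 1/1 = 1
Position 2: not relevant
Position 3: relevant, P@3 = 2/3 = 2/3
Position 4: not relevant
Position 5: not relevant
Position 6: relevant, P@6 = 3/6 = 1/2
Position 7: not relevant
Position 8: not relevant
Position 9: relevant, P@9 = 4/9 = 4/9
Position 10: relevant, P@10 = 5/10 = 1/2
Sum of P@k = 1 + 2/3 + 1/2 + 4/9 + 1/2 = 28/9
AP = 28/9 / 5 = 28/45

28/45


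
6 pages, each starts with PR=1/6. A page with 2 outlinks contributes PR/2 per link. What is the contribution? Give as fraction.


Initial PR = 1/6 = 1/6
Outlinks = 2
Contribution per link = PR / outlinks
= 1/6 / 2
= 1/12

1/12


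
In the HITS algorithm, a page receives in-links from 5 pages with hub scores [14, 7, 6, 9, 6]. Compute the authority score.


Authority = sum of hub scores of in-linkers
In-link 1: hub score = 14
In-link 2: hub score = 7
In-link 3: hub score = 6
In-link 4: hub score = 9
In-link 5: hub score = 6
Authority = 14 + 7 + 6 + 9 + 6 = 42

42


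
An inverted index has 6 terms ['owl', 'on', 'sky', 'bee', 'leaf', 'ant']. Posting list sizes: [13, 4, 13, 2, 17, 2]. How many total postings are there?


Summing posting list sizes:
'owl': 13 postings
'on': 4 postings
'sky': 13 postings
'bee': 2 postings
'leaf': 17 postings
'ant': 2 postings
Total = 13 + 4 + 13 + 2 + 17 + 2 = 51

51


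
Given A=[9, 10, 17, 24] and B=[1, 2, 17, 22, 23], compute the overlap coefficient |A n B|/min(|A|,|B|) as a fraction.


A intersect B = [17]
|A intersect B| = 1
min(|A|, |B|) = min(4, 5) = 4
Overlap = 1 / 4 = 1/4

1/4


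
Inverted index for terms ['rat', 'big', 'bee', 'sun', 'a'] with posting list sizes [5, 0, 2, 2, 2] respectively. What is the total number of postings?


Summing posting list sizes:
'rat': 5 postings
'big': 0 postings
'bee': 2 postings
'sun': 2 postings
'a': 2 postings
Total = 5 + 0 + 2 + 2 + 2 = 11

11


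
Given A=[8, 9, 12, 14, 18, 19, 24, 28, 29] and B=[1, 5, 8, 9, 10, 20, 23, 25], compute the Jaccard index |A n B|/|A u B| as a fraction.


A intersect B = [8, 9]
|A intersect B| = 2
A union B = [1, 5, 8, 9, 10, 12, 14, 18, 19, 20, 23, 24, 25, 28, 29]
|A union B| = 15
Jaccard = 2/15 = 2/15

2/15


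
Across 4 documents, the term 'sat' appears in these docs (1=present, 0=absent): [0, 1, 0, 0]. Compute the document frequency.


Checking each document for 'sat':
Doc 1: absent
Doc 2: present
Doc 3: absent
Doc 4: absent
df = sum of presences = 0 + 1 + 0 + 0 = 1

1


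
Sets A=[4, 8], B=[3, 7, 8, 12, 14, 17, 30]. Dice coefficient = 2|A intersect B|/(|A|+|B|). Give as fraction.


A intersect B = [8]
|A intersect B| = 1
|A| = 2, |B| = 7
Dice = 2*1 / (2+7)
= 2 / 9 = 2/9

2/9


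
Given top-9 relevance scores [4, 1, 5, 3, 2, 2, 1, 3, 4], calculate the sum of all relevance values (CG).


Cumulative Gain = sum of relevance scores
Position 1: rel=4, running sum=4
Position 2: rel=1, running sum=5
Position 3: rel=5, running sum=10
Position 4: rel=3, running sum=13
Position 5: rel=2, running sum=15
Position 6: rel=2, running sum=17
Position 7: rel=1, running sum=18
Position 8: rel=3, running sum=21
Position 9: rel=4, running sum=25
CG = 25

25


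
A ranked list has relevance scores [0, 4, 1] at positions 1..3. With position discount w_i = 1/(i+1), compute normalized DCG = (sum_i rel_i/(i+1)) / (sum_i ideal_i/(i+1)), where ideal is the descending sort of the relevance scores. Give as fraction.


Position discount weights w_i = 1/(i+1) for i=1..3:
Weights = [1/2, 1/3, 1/4]
Actual relevance: [0, 4, 1]
DCG = 0/2 + 4/3 + 1/4 = 19/12
Ideal relevance (sorted desc): [4, 1, 0]
Ideal DCG = 4/2 + 1/3 + 0/4 = 7/3
nDCG = DCG / ideal_DCG = 19/12 / 7/3 = 19/28

19/28


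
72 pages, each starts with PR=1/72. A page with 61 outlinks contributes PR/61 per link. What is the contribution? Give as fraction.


Initial PR = 1/72 = 1/72
Outlinks = 61
Contribution per link = PR / outlinks
= 1/72 / 61
= 1/4392

1/4392


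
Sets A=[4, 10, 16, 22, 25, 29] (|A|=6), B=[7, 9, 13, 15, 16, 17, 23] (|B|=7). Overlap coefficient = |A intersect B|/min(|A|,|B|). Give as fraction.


A intersect B = [16]
|A intersect B| = 1
min(|A|, |B|) = min(6, 7) = 6
Overlap = 1 / 6 = 1/6

1/6


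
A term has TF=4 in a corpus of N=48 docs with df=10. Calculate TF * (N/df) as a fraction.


TF * (N/df)
= 4 * (48/10)
= 4 * 24/5
= 96/5

96/5


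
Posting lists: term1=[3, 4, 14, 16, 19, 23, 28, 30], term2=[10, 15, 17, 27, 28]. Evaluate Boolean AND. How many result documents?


Boolean AND: find intersection of posting lists
term1 docs: [3, 4, 14, 16, 19, 23, 28, 30]
term2 docs: [10, 15, 17, 27, 28]
Intersection: [28]
|intersection| = 1

1


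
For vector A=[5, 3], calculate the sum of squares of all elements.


|A|^2 = sum of squared components
A[0]^2 = 5^2 = 25
A[1]^2 = 3^2 = 9
Sum = 25 + 9 = 34

34


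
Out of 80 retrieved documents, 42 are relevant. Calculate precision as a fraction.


Precision = relevant_retrieved / total_retrieved
= 42 / 80
= 42 / (42 + 38)
= 21/40

21/40


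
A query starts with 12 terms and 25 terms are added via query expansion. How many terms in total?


Original terms: 12
Expansion terms: 25
Total = 12 + 25 = 37

37


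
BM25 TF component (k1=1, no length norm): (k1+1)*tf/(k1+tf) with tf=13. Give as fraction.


BM25 TF component = (k1+1)*tf / (k1+tf)
k1 = 1, tf = 13
Numerator = (1+1)*13 = 26
Denominator = 1 + 13 = 14
= 26/14 = 13/7

13/7


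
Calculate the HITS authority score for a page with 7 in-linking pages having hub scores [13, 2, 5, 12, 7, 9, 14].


Authority = sum of hub scores of in-linkers
In-link 1: hub score = 13
In-link 2: hub score = 2
In-link 3: hub score = 5
In-link 4: hub score = 12
In-link 5: hub score = 7
In-link 6: hub score = 9
In-link 7: hub score = 14
Authority = 13 + 2 + 5 + 12 + 7 + 9 + 14 = 62

62


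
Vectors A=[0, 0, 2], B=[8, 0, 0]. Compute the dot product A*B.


Dot product = sum of element-wise products
A[0]*B[0] = 0*8 = 0
A[1]*B[1] = 0*0 = 0
A[2]*B[2] = 2*0 = 0
Sum = 0 + 0 + 0 = 0

0


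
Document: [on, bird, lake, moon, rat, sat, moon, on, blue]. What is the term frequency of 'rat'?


Document has 9 words
Scanning for 'rat':
Found at positions: [4]
Count = 1

1


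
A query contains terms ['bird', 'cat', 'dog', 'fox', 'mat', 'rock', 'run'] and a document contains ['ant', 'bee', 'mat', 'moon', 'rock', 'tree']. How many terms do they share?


Query terms: ['bird', 'cat', 'dog', 'fox', 'mat', 'rock', 'run']
Document terms: ['ant', 'bee', 'mat', 'moon', 'rock', 'tree']
Common terms: ['mat', 'rock']
Overlap count = 2

2


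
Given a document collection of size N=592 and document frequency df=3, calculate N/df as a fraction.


IDF ratio = N / df
= 592 / 3
= 592/3

592/3


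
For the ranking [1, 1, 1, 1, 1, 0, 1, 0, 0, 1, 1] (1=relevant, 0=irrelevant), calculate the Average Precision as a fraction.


Computing P@k for each relevant position:
Position 1: relevant, P@1 = 1/1 = 1
Position 2: relevant, P@2 = 2/2 = 1
Position 3: relevant, P@3 = 3/3 = 1
Position 4: relevant, P@4 = 4/4 = 1
Position 5: relevant, P@5 = 5/5 = 1
Position 6: not relevant
Position 7: relevant, P@7 = 6/7 = 6/7
Position 8: not relevant
Position 9: not relevant
Position 10: relevant, P@10 = 7/10 = 7/10
Position 11: relevant, P@11 = 8/11 = 8/11
Sum of P@k = 1 + 1 + 1 + 1 + 1 + 6/7 + 7/10 + 8/11 = 5609/770
AP = 5609/770 / 8 = 5609/6160

5609/6160
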